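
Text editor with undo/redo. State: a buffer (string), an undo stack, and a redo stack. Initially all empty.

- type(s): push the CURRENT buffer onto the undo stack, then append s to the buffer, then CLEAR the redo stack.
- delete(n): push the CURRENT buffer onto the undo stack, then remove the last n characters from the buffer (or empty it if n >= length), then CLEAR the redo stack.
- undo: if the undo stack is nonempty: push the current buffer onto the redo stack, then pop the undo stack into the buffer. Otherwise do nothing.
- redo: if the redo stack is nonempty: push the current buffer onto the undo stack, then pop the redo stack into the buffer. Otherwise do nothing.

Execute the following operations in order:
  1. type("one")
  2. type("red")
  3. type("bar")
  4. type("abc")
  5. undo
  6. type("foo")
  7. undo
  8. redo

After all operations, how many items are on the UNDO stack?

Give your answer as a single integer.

After op 1 (type): buf='one' undo_depth=1 redo_depth=0
After op 2 (type): buf='onered' undo_depth=2 redo_depth=0
After op 3 (type): buf='oneredbar' undo_depth=3 redo_depth=0
After op 4 (type): buf='oneredbarabc' undo_depth=4 redo_depth=0
After op 5 (undo): buf='oneredbar' undo_depth=3 redo_depth=1
After op 6 (type): buf='oneredbarfoo' undo_depth=4 redo_depth=0
After op 7 (undo): buf='oneredbar' undo_depth=3 redo_depth=1
After op 8 (redo): buf='oneredbarfoo' undo_depth=4 redo_depth=0

Answer: 4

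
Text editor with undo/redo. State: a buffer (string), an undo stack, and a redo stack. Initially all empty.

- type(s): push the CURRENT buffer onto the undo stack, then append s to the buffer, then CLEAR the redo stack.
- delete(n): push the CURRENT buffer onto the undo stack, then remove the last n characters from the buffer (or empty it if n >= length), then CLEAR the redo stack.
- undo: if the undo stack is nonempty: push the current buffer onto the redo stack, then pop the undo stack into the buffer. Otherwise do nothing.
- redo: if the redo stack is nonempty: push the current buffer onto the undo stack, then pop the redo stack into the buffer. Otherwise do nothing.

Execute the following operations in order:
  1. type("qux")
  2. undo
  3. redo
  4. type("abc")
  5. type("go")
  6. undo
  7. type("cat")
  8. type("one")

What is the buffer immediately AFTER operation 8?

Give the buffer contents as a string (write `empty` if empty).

Answer: quxabccatone

Derivation:
After op 1 (type): buf='qux' undo_depth=1 redo_depth=0
After op 2 (undo): buf='(empty)' undo_depth=0 redo_depth=1
After op 3 (redo): buf='qux' undo_depth=1 redo_depth=0
After op 4 (type): buf='quxabc' undo_depth=2 redo_depth=0
After op 5 (type): buf='quxabcgo' undo_depth=3 redo_depth=0
After op 6 (undo): buf='quxabc' undo_depth=2 redo_depth=1
After op 7 (type): buf='quxabccat' undo_depth=3 redo_depth=0
After op 8 (type): buf='quxabccatone' undo_depth=4 redo_depth=0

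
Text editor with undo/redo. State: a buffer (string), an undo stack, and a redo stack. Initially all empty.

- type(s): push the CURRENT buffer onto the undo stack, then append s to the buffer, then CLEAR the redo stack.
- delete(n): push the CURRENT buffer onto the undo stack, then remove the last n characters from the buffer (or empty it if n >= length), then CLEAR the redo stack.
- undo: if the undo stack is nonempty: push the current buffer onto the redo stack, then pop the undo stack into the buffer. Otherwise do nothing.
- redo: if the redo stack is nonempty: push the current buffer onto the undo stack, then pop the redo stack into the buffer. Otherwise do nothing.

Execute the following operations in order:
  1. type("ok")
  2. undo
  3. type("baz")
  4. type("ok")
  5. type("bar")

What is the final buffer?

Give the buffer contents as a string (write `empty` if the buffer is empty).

After op 1 (type): buf='ok' undo_depth=1 redo_depth=0
After op 2 (undo): buf='(empty)' undo_depth=0 redo_depth=1
After op 3 (type): buf='baz' undo_depth=1 redo_depth=0
After op 4 (type): buf='bazok' undo_depth=2 redo_depth=0
After op 5 (type): buf='bazokbar' undo_depth=3 redo_depth=0

Answer: bazokbar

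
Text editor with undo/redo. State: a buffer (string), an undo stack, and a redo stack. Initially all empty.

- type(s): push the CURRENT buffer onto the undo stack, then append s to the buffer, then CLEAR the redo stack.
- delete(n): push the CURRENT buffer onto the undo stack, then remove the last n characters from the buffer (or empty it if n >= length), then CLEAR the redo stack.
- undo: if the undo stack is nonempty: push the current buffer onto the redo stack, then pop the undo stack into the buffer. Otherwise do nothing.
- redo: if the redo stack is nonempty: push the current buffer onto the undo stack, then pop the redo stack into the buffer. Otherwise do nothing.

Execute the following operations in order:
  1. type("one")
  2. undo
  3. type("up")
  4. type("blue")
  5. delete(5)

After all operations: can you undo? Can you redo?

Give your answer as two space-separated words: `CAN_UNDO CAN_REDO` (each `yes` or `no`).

Answer: yes no

Derivation:
After op 1 (type): buf='one' undo_depth=1 redo_depth=0
After op 2 (undo): buf='(empty)' undo_depth=0 redo_depth=1
After op 3 (type): buf='up' undo_depth=1 redo_depth=0
After op 4 (type): buf='upblue' undo_depth=2 redo_depth=0
After op 5 (delete): buf='u' undo_depth=3 redo_depth=0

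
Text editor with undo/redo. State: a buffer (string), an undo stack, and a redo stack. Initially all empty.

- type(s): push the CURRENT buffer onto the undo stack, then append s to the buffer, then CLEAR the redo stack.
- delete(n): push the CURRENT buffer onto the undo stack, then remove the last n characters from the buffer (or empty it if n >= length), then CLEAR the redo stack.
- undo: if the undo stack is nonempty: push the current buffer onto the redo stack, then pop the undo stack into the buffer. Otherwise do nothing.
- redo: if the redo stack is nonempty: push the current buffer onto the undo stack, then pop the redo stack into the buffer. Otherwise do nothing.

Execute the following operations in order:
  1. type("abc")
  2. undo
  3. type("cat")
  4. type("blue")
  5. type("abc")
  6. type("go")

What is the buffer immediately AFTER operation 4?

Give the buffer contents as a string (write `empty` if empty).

Answer: catblue

Derivation:
After op 1 (type): buf='abc' undo_depth=1 redo_depth=0
After op 2 (undo): buf='(empty)' undo_depth=0 redo_depth=1
After op 3 (type): buf='cat' undo_depth=1 redo_depth=0
After op 4 (type): buf='catblue' undo_depth=2 redo_depth=0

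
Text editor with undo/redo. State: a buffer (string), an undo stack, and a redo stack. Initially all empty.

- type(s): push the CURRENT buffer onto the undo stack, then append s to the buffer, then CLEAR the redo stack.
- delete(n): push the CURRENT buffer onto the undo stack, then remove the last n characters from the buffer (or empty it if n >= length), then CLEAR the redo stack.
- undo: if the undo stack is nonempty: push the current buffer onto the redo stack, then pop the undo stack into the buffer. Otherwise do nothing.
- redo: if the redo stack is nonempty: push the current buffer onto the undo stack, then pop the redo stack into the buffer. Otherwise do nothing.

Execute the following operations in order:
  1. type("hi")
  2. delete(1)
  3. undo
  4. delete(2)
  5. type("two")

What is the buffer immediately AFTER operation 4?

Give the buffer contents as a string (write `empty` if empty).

Answer: empty

Derivation:
After op 1 (type): buf='hi' undo_depth=1 redo_depth=0
After op 2 (delete): buf='h' undo_depth=2 redo_depth=0
After op 3 (undo): buf='hi' undo_depth=1 redo_depth=1
After op 4 (delete): buf='(empty)' undo_depth=2 redo_depth=0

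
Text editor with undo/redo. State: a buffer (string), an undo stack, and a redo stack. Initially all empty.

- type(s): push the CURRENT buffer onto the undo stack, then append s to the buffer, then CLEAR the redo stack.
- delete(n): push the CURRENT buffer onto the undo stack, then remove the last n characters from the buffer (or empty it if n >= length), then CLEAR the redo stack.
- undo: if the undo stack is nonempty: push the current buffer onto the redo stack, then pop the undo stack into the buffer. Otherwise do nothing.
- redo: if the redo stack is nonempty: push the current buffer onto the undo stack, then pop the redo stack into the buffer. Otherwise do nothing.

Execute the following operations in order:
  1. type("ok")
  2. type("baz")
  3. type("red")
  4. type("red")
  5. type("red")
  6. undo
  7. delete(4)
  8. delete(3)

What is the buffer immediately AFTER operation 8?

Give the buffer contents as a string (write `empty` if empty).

Answer: okba

Derivation:
After op 1 (type): buf='ok' undo_depth=1 redo_depth=0
After op 2 (type): buf='okbaz' undo_depth=2 redo_depth=0
After op 3 (type): buf='okbazred' undo_depth=3 redo_depth=0
After op 4 (type): buf='okbazredred' undo_depth=4 redo_depth=0
After op 5 (type): buf='okbazredredred' undo_depth=5 redo_depth=0
After op 6 (undo): buf='okbazredred' undo_depth=4 redo_depth=1
After op 7 (delete): buf='okbazre' undo_depth=5 redo_depth=0
After op 8 (delete): buf='okba' undo_depth=6 redo_depth=0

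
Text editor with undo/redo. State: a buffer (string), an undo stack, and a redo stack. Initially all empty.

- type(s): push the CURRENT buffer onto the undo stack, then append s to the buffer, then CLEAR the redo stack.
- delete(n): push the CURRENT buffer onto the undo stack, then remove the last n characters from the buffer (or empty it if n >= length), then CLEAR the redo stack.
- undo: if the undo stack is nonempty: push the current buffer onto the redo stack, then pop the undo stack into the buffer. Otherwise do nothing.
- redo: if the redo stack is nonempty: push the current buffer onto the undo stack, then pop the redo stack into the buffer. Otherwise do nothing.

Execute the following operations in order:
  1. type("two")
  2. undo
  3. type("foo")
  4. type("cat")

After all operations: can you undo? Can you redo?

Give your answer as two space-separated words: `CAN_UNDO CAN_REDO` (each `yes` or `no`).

After op 1 (type): buf='two' undo_depth=1 redo_depth=0
After op 2 (undo): buf='(empty)' undo_depth=0 redo_depth=1
After op 3 (type): buf='foo' undo_depth=1 redo_depth=0
After op 4 (type): buf='foocat' undo_depth=2 redo_depth=0

Answer: yes no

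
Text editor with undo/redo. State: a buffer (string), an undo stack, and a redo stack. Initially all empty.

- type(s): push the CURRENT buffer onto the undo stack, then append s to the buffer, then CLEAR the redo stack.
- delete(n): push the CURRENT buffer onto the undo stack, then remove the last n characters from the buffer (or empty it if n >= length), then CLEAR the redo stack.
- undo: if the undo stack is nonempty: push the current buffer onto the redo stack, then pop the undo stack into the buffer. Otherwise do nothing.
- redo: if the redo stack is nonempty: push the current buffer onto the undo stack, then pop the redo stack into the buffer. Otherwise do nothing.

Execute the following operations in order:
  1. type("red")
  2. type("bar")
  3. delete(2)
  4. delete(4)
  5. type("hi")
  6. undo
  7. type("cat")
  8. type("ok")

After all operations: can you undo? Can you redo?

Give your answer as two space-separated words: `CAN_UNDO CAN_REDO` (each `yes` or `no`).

Answer: yes no

Derivation:
After op 1 (type): buf='red' undo_depth=1 redo_depth=0
After op 2 (type): buf='redbar' undo_depth=2 redo_depth=0
After op 3 (delete): buf='redb' undo_depth=3 redo_depth=0
After op 4 (delete): buf='(empty)' undo_depth=4 redo_depth=0
After op 5 (type): buf='hi' undo_depth=5 redo_depth=0
After op 6 (undo): buf='(empty)' undo_depth=4 redo_depth=1
After op 7 (type): buf='cat' undo_depth=5 redo_depth=0
After op 8 (type): buf='catok' undo_depth=6 redo_depth=0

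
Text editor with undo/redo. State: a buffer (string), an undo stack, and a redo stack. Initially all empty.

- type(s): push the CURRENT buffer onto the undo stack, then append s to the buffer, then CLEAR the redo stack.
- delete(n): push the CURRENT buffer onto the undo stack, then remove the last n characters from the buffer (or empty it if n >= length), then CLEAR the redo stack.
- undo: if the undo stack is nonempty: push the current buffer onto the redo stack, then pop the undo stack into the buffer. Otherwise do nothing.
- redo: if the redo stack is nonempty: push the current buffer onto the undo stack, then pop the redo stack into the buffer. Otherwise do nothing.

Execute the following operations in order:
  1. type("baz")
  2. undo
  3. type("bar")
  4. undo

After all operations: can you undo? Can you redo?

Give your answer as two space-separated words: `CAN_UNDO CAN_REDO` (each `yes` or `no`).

After op 1 (type): buf='baz' undo_depth=1 redo_depth=0
After op 2 (undo): buf='(empty)' undo_depth=0 redo_depth=1
After op 3 (type): buf='bar' undo_depth=1 redo_depth=0
After op 4 (undo): buf='(empty)' undo_depth=0 redo_depth=1

Answer: no yes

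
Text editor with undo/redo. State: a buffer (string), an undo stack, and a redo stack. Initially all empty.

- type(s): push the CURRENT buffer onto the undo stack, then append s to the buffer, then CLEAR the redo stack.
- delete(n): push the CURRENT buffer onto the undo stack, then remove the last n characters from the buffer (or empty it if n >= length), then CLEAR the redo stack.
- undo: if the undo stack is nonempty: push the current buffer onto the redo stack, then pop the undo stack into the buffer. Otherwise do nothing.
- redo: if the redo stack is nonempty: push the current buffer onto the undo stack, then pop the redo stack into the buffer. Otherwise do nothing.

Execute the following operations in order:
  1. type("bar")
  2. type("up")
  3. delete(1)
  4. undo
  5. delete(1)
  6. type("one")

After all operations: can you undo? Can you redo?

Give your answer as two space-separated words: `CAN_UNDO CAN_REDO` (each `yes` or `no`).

Answer: yes no

Derivation:
After op 1 (type): buf='bar' undo_depth=1 redo_depth=0
After op 2 (type): buf='barup' undo_depth=2 redo_depth=0
After op 3 (delete): buf='baru' undo_depth=3 redo_depth=0
After op 4 (undo): buf='barup' undo_depth=2 redo_depth=1
After op 5 (delete): buf='baru' undo_depth=3 redo_depth=0
After op 6 (type): buf='baruone' undo_depth=4 redo_depth=0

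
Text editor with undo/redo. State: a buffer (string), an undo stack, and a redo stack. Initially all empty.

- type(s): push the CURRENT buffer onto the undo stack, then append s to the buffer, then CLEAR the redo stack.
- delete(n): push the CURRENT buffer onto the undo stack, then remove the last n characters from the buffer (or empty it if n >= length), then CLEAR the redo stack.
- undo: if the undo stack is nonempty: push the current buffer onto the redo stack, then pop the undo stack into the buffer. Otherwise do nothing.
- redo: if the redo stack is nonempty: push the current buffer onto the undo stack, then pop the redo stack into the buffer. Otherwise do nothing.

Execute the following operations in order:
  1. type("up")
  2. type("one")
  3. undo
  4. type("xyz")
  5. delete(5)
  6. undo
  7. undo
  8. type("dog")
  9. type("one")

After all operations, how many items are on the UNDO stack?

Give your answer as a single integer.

Answer: 3

Derivation:
After op 1 (type): buf='up' undo_depth=1 redo_depth=0
After op 2 (type): buf='upone' undo_depth=2 redo_depth=0
After op 3 (undo): buf='up' undo_depth=1 redo_depth=1
After op 4 (type): buf='upxyz' undo_depth=2 redo_depth=0
After op 5 (delete): buf='(empty)' undo_depth=3 redo_depth=0
After op 6 (undo): buf='upxyz' undo_depth=2 redo_depth=1
After op 7 (undo): buf='up' undo_depth=1 redo_depth=2
After op 8 (type): buf='updog' undo_depth=2 redo_depth=0
After op 9 (type): buf='updogone' undo_depth=3 redo_depth=0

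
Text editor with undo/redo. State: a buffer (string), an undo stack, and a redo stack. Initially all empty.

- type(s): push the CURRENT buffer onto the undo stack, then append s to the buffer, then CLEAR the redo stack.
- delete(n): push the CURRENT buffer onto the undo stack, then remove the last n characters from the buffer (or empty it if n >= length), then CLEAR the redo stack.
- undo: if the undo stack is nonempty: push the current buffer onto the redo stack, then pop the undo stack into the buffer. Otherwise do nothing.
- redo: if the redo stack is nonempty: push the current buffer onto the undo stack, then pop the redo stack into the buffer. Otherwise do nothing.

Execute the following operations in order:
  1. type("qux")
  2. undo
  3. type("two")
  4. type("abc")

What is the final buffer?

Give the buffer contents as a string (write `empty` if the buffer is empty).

After op 1 (type): buf='qux' undo_depth=1 redo_depth=0
After op 2 (undo): buf='(empty)' undo_depth=0 redo_depth=1
After op 3 (type): buf='two' undo_depth=1 redo_depth=0
After op 4 (type): buf='twoabc' undo_depth=2 redo_depth=0

Answer: twoabc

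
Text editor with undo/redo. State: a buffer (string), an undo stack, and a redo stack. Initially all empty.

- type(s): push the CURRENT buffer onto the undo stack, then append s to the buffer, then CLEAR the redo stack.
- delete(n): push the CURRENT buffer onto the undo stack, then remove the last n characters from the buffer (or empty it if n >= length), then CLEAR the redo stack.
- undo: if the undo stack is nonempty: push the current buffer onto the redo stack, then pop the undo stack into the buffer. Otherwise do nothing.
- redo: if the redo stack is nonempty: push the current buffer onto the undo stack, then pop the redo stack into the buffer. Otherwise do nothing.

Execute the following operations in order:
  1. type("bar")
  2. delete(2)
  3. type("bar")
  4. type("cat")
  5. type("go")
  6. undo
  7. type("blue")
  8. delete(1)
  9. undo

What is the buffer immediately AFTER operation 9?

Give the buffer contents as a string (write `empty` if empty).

Answer: bbarcatblue

Derivation:
After op 1 (type): buf='bar' undo_depth=1 redo_depth=0
After op 2 (delete): buf='b' undo_depth=2 redo_depth=0
After op 3 (type): buf='bbar' undo_depth=3 redo_depth=0
After op 4 (type): buf='bbarcat' undo_depth=4 redo_depth=0
After op 5 (type): buf='bbarcatgo' undo_depth=5 redo_depth=0
After op 6 (undo): buf='bbarcat' undo_depth=4 redo_depth=1
After op 7 (type): buf='bbarcatblue' undo_depth=5 redo_depth=0
After op 8 (delete): buf='bbarcatblu' undo_depth=6 redo_depth=0
After op 9 (undo): buf='bbarcatblue' undo_depth=5 redo_depth=1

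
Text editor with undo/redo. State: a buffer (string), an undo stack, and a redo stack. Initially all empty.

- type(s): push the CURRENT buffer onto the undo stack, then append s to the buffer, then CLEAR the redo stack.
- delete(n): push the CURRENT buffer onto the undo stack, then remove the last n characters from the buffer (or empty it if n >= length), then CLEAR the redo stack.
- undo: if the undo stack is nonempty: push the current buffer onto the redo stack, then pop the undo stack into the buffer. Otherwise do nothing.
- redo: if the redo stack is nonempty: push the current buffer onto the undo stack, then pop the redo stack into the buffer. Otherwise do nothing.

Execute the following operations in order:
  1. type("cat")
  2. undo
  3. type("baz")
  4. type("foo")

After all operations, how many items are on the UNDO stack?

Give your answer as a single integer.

After op 1 (type): buf='cat' undo_depth=1 redo_depth=0
After op 2 (undo): buf='(empty)' undo_depth=0 redo_depth=1
After op 3 (type): buf='baz' undo_depth=1 redo_depth=0
After op 4 (type): buf='bazfoo' undo_depth=2 redo_depth=0

Answer: 2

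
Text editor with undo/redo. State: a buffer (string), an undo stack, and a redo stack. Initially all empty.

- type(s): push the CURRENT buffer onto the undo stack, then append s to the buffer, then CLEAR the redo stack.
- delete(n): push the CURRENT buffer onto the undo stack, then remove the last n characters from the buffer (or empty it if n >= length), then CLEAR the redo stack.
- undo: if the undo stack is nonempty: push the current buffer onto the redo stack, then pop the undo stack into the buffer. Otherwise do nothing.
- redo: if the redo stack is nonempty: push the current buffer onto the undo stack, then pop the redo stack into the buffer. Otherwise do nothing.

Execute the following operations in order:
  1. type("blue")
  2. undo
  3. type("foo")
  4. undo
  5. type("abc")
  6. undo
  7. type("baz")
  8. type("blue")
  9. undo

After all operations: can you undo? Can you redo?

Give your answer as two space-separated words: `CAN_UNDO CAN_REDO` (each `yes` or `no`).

Answer: yes yes

Derivation:
After op 1 (type): buf='blue' undo_depth=1 redo_depth=0
After op 2 (undo): buf='(empty)' undo_depth=0 redo_depth=1
After op 3 (type): buf='foo' undo_depth=1 redo_depth=0
After op 4 (undo): buf='(empty)' undo_depth=0 redo_depth=1
After op 5 (type): buf='abc' undo_depth=1 redo_depth=0
After op 6 (undo): buf='(empty)' undo_depth=0 redo_depth=1
After op 7 (type): buf='baz' undo_depth=1 redo_depth=0
After op 8 (type): buf='bazblue' undo_depth=2 redo_depth=0
After op 9 (undo): buf='baz' undo_depth=1 redo_depth=1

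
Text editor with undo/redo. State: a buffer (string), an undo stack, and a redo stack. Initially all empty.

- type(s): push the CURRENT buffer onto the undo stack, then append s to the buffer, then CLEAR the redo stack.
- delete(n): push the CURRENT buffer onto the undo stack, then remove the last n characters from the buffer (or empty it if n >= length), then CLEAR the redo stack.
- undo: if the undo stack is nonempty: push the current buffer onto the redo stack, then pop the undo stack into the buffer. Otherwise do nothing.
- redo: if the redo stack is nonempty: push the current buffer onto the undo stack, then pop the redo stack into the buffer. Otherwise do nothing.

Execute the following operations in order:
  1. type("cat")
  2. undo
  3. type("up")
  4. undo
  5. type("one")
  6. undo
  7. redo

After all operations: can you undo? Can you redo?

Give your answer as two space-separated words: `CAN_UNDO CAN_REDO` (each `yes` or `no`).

Answer: yes no

Derivation:
After op 1 (type): buf='cat' undo_depth=1 redo_depth=0
After op 2 (undo): buf='(empty)' undo_depth=0 redo_depth=1
After op 3 (type): buf='up' undo_depth=1 redo_depth=0
After op 4 (undo): buf='(empty)' undo_depth=0 redo_depth=1
After op 5 (type): buf='one' undo_depth=1 redo_depth=0
After op 6 (undo): buf='(empty)' undo_depth=0 redo_depth=1
After op 7 (redo): buf='one' undo_depth=1 redo_depth=0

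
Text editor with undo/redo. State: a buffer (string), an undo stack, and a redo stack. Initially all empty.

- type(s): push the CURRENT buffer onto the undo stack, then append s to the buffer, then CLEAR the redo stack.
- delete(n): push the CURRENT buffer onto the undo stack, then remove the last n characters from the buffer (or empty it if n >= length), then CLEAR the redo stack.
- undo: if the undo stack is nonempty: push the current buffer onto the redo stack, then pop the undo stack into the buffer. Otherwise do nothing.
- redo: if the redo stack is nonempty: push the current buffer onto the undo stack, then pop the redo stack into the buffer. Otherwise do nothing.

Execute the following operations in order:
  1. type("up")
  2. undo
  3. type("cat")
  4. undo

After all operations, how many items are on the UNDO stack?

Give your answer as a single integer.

After op 1 (type): buf='up' undo_depth=1 redo_depth=0
After op 2 (undo): buf='(empty)' undo_depth=0 redo_depth=1
After op 3 (type): buf='cat' undo_depth=1 redo_depth=0
After op 4 (undo): buf='(empty)' undo_depth=0 redo_depth=1

Answer: 0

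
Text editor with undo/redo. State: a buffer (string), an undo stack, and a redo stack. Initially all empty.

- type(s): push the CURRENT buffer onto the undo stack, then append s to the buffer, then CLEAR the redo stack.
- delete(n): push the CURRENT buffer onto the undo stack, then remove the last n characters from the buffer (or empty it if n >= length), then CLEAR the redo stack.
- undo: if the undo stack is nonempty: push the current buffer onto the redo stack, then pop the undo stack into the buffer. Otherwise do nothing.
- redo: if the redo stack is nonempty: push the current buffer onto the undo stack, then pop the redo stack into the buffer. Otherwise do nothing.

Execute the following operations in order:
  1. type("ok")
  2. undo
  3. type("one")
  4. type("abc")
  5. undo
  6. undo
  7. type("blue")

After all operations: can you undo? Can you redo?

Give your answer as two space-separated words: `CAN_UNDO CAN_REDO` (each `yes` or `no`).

After op 1 (type): buf='ok' undo_depth=1 redo_depth=0
After op 2 (undo): buf='(empty)' undo_depth=0 redo_depth=1
After op 3 (type): buf='one' undo_depth=1 redo_depth=0
After op 4 (type): buf='oneabc' undo_depth=2 redo_depth=0
After op 5 (undo): buf='one' undo_depth=1 redo_depth=1
After op 6 (undo): buf='(empty)' undo_depth=0 redo_depth=2
After op 7 (type): buf='blue' undo_depth=1 redo_depth=0

Answer: yes no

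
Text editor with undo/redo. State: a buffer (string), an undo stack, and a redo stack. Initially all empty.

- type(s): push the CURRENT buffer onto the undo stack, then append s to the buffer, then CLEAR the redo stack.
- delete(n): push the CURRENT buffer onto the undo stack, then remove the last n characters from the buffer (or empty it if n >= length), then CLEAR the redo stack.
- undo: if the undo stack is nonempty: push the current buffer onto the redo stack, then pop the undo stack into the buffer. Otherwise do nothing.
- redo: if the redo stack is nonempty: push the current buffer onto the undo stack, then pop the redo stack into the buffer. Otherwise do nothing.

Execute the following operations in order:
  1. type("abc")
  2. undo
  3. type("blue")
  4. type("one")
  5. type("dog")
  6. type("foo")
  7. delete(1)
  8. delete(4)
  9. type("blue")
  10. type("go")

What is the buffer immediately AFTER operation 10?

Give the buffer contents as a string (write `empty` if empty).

Answer: blueonedbluego

Derivation:
After op 1 (type): buf='abc' undo_depth=1 redo_depth=0
After op 2 (undo): buf='(empty)' undo_depth=0 redo_depth=1
After op 3 (type): buf='blue' undo_depth=1 redo_depth=0
After op 4 (type): buf='blueone' undo_depth=2 redo_depth=0
After op 5 (type): buf='blueonedog' undo_depth=3 redo_depth=0
After op 6 (type): buf='blueonedogfoo' undo_depth=4 redo_depth=0
After op 7 (delete): buf='blueonedogfo' undo_depth=5 redo_depth=0
After op 8 (delete): buf='blueoned' undo_depth=6 redo_depth=0
After op 9 (type): buf='blueonedblue' undo_depth=7 redo_depth=0
After op 10 (type): buf='blueonedbluego' undo_depth=8 redo_depth=0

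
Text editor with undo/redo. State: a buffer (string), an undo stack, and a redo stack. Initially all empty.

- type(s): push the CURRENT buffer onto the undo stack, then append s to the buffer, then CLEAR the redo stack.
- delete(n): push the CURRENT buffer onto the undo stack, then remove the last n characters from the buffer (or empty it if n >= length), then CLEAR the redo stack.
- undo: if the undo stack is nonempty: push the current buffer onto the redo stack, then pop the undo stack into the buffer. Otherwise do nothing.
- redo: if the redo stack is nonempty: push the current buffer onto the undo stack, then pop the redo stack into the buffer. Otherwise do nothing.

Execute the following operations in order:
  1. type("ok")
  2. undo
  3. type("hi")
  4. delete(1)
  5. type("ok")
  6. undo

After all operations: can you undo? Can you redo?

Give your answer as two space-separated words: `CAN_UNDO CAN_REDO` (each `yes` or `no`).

After op 1 (type): buf='ok' undo_depth=1 redo_depth=0
After op 2 (undo): buf='(empty)' undo_depth=0 redo_depth=1
After op 3 (type): buf='hi' undo_depth=1 redo_depth=0
After op 4 (delete): buf='h' undo_depth=2 redo_depth=0
After op 5 (type): buf='hok' undo_depth=3 redo_depth=0
After op 6 (undo): buf='h' undo_depth=2 redo_depth=1

Answer: yes yes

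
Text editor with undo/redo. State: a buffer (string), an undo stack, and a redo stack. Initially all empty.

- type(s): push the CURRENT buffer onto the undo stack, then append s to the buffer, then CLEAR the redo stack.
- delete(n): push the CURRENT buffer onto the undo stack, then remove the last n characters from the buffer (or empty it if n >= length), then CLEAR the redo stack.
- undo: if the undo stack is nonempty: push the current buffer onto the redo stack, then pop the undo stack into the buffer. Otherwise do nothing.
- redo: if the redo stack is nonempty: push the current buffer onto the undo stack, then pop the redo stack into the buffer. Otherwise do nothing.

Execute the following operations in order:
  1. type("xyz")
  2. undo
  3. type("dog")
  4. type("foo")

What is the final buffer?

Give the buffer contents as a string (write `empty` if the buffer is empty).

After op 1 (type): buf='xyz' undo_depth=1 redo_depth=0
After op 2 (undo): buf='(empty)' undo_depth=0 redo_depth=1
After op 3 (type): buf='dog' undo_depth=1 redo_depth=0
After op 4 (type): buf='dogfoo' undo_depth=2 redo_depth=0

Answer: dogfoo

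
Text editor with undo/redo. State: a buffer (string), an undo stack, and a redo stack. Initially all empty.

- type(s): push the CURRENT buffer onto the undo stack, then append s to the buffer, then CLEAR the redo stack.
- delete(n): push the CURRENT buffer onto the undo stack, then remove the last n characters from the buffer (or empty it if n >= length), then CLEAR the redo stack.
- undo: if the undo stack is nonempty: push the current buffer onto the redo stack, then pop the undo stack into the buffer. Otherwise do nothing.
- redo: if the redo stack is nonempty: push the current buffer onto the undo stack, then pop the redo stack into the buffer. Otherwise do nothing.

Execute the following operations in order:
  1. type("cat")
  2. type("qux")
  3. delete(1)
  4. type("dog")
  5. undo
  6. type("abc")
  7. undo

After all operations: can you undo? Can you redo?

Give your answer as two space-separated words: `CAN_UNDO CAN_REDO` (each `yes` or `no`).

After op 1 (type): buf='cat' undo_depth=1 redo_depth=0
After op 2 (type): buf='catqux' undo_depth=2 redo_depth=0
After op 3 (delete): buf='catqu' undo_depth=3 redo_depth=0
After op 4 (type): buf='catqudog' undo_depth=4 redo_depth=0
After op 5 (undo): buf='catqu' undo_depth=3 redo_depth=1
After op 6 (type): buf='catquabc' undo_depth=4 redo_depth=0
After op 7 (undo): buf='catqu' undo_depth=3 redo_depth=1

Answer: yes yes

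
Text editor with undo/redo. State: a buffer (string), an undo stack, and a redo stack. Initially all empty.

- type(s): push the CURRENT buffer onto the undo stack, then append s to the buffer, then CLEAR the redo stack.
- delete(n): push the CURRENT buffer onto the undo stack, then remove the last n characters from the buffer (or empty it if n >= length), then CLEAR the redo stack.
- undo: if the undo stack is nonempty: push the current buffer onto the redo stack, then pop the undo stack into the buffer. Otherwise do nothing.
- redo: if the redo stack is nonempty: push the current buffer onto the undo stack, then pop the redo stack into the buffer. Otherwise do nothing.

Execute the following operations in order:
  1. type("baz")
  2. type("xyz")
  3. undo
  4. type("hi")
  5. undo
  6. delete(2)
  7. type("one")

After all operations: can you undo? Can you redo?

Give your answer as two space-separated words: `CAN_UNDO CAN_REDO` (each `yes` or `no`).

After op 1 (type): buf='baz' undo_depth=1 redo_depth=0
After op 2 (type): buf='bazxyz' undo_depth=2 redo_depth=0
After op 3 (undo): buf='baz' undo_depth=1 redo_depth=1
After op 4 (type): buf='bazhi' undo_depth=2 redo_depth=0
After op 5 (undo): buf='baz' undo_depth=1 redo_depth=1
After op 6 (delete): buf='b' undo_depth=2 redo_depth=0
After op 7 (type): buf='bone' undo_depth=3 redo_depth=0

Answer: yes no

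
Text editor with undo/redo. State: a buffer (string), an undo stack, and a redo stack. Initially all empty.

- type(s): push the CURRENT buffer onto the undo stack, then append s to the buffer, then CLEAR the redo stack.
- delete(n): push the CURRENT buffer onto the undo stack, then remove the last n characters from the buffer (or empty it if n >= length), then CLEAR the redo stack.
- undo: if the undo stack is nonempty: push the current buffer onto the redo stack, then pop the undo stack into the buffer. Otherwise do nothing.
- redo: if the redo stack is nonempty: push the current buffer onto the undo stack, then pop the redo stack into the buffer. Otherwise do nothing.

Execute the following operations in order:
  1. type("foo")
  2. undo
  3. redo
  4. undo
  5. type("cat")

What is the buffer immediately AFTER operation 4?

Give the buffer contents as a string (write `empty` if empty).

After op 1 (type): buf='foo' undo_depth=1 redo_depth=0
After op 2 (undo): buf='(empty)' undo_depth=0 redo_depth=1
After op 3 (redo): buf='foo' undo_depth=1 redo_depth=0
After op 4 (undo): buf='(empty)' undo_depth=0 redo_depth=1

Answer: empty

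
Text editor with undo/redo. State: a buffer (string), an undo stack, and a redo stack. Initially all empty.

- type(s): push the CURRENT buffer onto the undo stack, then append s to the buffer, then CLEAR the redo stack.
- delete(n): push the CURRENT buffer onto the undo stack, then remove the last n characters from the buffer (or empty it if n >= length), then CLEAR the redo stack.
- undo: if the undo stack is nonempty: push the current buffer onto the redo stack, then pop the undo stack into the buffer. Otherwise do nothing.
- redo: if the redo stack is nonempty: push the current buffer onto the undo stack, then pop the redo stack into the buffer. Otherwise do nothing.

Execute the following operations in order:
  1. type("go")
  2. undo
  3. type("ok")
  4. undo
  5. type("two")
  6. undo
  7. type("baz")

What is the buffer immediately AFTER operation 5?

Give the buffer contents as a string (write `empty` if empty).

After op 1 (type): buf='go' undo_depth=1 redo_depth=0
After op 2 (undo): buf='(empty)' undo_depth=0 redo_depth=1
After op 3 (type): buf='ok' undo_depth=1 redo_depth=0
After op 4 (undo): buf='(empty)' undo_depth=0 redo_depth=1
After op 5 (type): buf='two' undo_depth=1 redo_depth=0

Answer: two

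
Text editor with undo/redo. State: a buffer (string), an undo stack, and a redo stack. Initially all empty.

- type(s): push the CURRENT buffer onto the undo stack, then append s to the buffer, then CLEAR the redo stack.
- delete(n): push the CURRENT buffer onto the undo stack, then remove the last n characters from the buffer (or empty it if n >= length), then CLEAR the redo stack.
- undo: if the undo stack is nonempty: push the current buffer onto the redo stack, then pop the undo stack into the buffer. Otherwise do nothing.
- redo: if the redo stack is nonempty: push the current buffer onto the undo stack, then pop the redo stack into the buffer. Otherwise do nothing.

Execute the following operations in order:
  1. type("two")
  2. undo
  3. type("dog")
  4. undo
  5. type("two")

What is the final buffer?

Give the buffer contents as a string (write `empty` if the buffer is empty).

Answer: two

Derivation:
After op 1 (type): buf='two' undo_depth=1 redo_depth=0
After op 2 (undo): buf='(empty)' undo_depth=0 redo_depth=1
After op 3 (type): buf='dog' undo_depth=1 redo_depth=0
After op 4 (undo): buf='(empty)' undo_depth=0 redo_depth=1
After op 5 (type): buf='two' undo_depth=1 redo_depth=0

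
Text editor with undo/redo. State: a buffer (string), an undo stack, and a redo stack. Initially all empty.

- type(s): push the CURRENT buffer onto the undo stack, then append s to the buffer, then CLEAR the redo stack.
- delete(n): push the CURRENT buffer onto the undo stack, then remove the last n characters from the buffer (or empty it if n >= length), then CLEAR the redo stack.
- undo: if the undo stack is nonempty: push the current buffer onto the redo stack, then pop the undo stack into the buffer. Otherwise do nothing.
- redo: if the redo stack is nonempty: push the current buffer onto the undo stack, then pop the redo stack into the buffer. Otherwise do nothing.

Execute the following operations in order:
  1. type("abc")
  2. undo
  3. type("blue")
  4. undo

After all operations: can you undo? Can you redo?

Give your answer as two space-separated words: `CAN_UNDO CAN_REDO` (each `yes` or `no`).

After op 1 (type): buf='abc' undo_depth=1 redo_depth=0
After op 2 (undo): buf='(empty)' undo_depth=0 redo_depth=1
After op 3 (type): buf='blue' undo_depth=1 redo_depth=0
After op 4 (undo): buf='(empty)' undo_depth=0 redo_depth=1

Answer: no yes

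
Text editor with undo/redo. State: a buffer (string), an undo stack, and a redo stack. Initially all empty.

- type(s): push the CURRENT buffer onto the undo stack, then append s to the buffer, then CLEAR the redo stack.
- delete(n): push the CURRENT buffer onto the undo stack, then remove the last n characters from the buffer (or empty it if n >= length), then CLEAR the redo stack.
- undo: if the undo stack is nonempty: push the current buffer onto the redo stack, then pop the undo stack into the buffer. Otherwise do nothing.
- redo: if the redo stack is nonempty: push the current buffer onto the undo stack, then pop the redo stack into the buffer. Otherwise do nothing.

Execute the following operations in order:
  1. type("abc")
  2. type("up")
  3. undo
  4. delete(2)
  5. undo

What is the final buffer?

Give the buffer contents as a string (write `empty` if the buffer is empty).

After op 1 (type): buf='abc' undo_depth=1 redo_depth=0
After op 2 (type): buf='abcup' undo_depth=2 redo_depth=0
After op 3 (undo): buf='abc' undo_depth=1 redo_depth=1
After op 4 (delete): buf='a' undo_depth=2 redo_depth=0
After op 5 (undo): buf='abc' undo_depth=1 redo_depth=1

Answer: abc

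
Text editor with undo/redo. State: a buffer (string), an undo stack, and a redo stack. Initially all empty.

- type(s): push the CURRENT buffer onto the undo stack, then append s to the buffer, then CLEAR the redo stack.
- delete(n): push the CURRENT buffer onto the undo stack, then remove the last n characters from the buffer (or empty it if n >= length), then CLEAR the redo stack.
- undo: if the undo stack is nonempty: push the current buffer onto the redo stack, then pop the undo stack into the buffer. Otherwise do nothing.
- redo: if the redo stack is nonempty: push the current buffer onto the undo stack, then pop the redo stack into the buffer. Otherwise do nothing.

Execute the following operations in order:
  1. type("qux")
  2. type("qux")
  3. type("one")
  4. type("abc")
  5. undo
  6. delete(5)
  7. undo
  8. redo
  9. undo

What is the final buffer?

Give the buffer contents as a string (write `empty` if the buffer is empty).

Answer: quxquxone

Derivation:
After op 1 (type): buf='qux' undo_depth=1 redo_depth=0
After op 2 (type): buf='quxqux' undo_depth=2 redo_depth=0
After op 3 (type): buf='quxquxone' undo_depth=3 redo_depth=0
After op 4 (type): buf='quxquxoneabc' undo_depth=4 redo_depth=0
After op 5 (undo): buf='quxquxone' undo_depth=3 redo_depth=1
After op 6 (delete): buf='quxq' undo_depth=4 redo_depth=0
After op 7 (undo): buf='quxquxone' undo_depth=3 redo_depth=1
After op 8 (redo): buf='quxq' undo_depth=4 redo_depth=0
After op 9 (undo): buf='quxquxone' undo_depth=3 redo_depth=1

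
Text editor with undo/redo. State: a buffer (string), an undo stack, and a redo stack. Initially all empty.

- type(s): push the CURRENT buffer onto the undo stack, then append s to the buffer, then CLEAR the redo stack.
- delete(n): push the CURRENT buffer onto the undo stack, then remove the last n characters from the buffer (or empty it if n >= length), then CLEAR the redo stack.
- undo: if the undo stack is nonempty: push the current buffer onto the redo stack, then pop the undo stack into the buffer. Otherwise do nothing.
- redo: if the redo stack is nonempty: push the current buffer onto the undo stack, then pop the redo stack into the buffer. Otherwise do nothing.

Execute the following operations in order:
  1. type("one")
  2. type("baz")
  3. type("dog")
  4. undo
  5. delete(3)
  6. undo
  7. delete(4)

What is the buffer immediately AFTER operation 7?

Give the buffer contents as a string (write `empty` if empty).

Answer: on

Derivation:
After op 1 (type): buf='one' undo_depth=1 redo_depth=0
After op 2 (type): buf='onebaz' undo_depth=2 redo_depth=0
After op 3 (type): buf='onebazdog' undo_depth=3 redo_depth=0
After op 4 (undo): buf='onebaz' undo_depth=2 redo_depth=1
After op 5 (delete): buf='one' undo_depth=3 redo_depth=0
After op 6 (undo): buf='onebaz' undo_depth=2 redo_depth=1
After op 7 (delete): buf='on' undo_depth=3 redo_depth=0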